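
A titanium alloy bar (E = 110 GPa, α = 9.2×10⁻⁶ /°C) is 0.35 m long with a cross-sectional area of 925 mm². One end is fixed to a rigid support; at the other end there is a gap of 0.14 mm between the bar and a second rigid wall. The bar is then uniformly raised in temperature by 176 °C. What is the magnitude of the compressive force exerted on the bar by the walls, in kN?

Unrestrained expansion: δ_free = αΔT L = 9.2×10⁻⁶ × 176 × 350 = 0.5667 mm.
After closing the 0.14 mm clearance, 0.5667 − 0.14 = 0.4267 mm of expansion remains to be suppressed by the wall.
Compatibility: PL/(AE) = 0.4267 mm, so σ = P/A = E × (0.4267/350) = 134.1 MPa.
P = σA = 134.1 × 925 = 124.1 kN.

P ≈ 124 kN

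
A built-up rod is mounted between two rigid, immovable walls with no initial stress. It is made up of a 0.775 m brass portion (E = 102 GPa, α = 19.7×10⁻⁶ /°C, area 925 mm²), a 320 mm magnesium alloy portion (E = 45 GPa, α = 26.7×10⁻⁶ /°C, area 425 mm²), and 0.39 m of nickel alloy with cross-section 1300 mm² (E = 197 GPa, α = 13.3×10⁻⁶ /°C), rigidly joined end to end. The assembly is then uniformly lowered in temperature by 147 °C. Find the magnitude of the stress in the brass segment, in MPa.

σ ≈ 174 MPa (tensile)

With the walls removed the bar would change length by δ_free = Σ αᵢΔT Lᵢ = 19.7×10⁻⁶×147×775 + 26.7×10⁻⁶×147×320 + 13.3×10⁻⁶×147×390 = 4.263 mm.
The walls prevent any net length change, so an axial force P (same in every segment) develops. Compatibility: P · Σ Lᵢ/(AᵢEᵢ) = δ_free.
Σ Lᵢ/(AᵢEᵢ) = 775/(925×102×10³) + 320/(425×45×10³) + 390/(1300×197×10³) = 2.647×10⁻⁵ mm/N.
P = 4.263 / 2.647×10⁻⁵ = 161000 N = 161 kN, tensile.
σ_{brass} = P / A = 161000 / 925 = 174.1 MPa.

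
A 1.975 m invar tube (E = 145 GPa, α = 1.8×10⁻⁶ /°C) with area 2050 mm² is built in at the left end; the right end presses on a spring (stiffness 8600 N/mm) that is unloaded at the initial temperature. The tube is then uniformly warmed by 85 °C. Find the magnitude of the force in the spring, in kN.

Free thermal expansion: δ_free = αΔT L = 1.8×10⁻⁶ × 85 × 1975 = 0.3022 mm.
With a force P in the spring, the elastic change of the tube is PL/(AE) and that of the spring is P/k; compatibility requires their sum to equal δ_free.
P [ L/(AE) + 1/k ] = δ_free → P [ 1975/(2050×145×10³) + 1/(8600) ] = 0.3022.
P = 0.3022 / 0.0001229 = 2458 N.

P ≈ 2.46 kN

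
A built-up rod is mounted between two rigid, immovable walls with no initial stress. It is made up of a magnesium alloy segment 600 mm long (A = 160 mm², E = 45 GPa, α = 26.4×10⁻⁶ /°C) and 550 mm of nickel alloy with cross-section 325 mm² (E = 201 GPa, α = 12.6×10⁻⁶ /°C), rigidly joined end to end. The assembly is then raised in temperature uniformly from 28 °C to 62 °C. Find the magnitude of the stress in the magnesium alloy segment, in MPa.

σ ≈ 52.7 MPa (compressive)

If the supports were absent, the total length change would be Σ αᵢΔT Lᵢ = 26.4×10⁻⁶×34×600 + 12.6×10⁻⁶×34×550 = 0.7742 mm.
The walls prevent any net length change, so an axial force P (same in every segment) develops. Compatibility: P · Σ Lᵢ/(AᵢEᵢ) = δ_free.
The series flexibility is Σ Lᵢ/(AᵢEᵢ) = 600/(160×45×10³) + 550/(325×201×10³) = 9.175×10⁻⁵ mm/N.
Hence P = δ_free / Σ(L/AE) = 0.7742/9.175×10⁻⁵ = 8.438 kN (compressive).
σ_{magnesium alloy} = P / A = 8438 / 160 = 52.74 MPa.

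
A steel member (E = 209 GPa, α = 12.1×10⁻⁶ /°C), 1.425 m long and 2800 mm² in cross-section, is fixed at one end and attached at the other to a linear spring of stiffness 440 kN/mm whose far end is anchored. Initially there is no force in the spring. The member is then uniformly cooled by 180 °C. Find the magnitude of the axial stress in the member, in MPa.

σ ≈ 235 MPa (tensile)

Free thermal contraction: δ_free = αΔT L = 12.1×10⁻⁶ × 180 × 1425 = 3.104 mm.
Let P be the tensile force in the spring. The member extends elastically by PL/(AE) and the spring stretches by P/k; together these equal δ_free.
So P = δ_free / [L/(AE) + 1/k] = 3.104 / [ 1425/(2800×209×10³) + 1/(440×10³) ].
P = 3.104 / 4.708×10⁻⁶ = 659300 N.
σ = P/A = 659300/2800 = 235.4 MPa.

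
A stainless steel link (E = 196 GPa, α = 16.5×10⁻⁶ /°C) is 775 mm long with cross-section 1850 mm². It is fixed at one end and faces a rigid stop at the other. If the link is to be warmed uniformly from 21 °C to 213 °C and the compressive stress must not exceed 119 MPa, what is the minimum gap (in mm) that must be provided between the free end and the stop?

With no wall the link would lengthen by αΔT L = 16.5×10⁻⁶ × 192 × 775 = 2.455 mm.
At the allowable stress the elastic shortening the wall may impose is σL/E = 119 × 775 / (196×10³) = 0.4705 mm.
So the gap has to take up the difference, g_min = δ_free − σL/E = 2.455 − 0.4705 = 1.985 mm.

g ≈ 1.98 mm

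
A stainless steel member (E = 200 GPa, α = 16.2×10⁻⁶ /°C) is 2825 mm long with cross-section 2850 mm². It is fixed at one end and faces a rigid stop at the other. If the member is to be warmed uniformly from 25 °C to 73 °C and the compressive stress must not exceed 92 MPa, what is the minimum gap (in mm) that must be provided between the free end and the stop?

With no wall the member would lengthen by αΔT L = 16.2×10⁻⁶ × 48 × 2825 = 2.197 mm.
A stress of 92 MPa corresponds to the wall pushing the member back by σL/E = 92×2825/(200×10³) = 1.3 mm.
The gap must absorb the remainder: g_min = 2.197 − 1.3 = 0.8972 mm.

g ≈ 0.897 mm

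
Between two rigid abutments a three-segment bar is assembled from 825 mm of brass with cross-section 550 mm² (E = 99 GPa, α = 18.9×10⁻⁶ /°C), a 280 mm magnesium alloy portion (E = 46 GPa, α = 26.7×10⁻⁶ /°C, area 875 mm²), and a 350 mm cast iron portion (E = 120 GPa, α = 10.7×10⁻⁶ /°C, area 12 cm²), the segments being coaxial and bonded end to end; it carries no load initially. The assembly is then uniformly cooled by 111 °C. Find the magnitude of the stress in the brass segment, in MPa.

σ ≈ 221 MPa (tensile)

Free thermal contraction of the whole bar: Σ αᵢΔT Lᵢ = 18.9×10⁻⁶×111×825 + 26.7×10⁻⁶×111×280 + 10.7×10⁻⁶×111×350 = 2.976 mm.
The walls prevent any net length change, so an axial force P (same in every segment) develops. Compatibility: P · Σ Lᵢ/(AᵢEᵢ) = δ_free.
Σ Lᵢ/(AᵢEᵢ) = 825/(550×99×10³) + 280/(875×46×10³) + 350/(1200×120×10³) = 2.454×10⁻⁵ mm/N.
P = 2.976 / 2.454×10⁻⁵ = 121300 N = 121.3 kN, tensile.
σ_{brass} = P / A = 121300 / 550 = 220.5 MPa.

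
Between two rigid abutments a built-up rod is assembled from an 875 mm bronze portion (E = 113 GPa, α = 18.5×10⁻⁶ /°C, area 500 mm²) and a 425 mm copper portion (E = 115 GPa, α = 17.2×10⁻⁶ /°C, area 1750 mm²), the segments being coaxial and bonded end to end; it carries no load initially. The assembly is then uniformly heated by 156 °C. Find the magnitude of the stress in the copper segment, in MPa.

σ ≈ 119 MPa (compressive)

If the supports were absent, the total length change would be Σ αᵢΔT Lᵢ = 18.5×10⁻⁶×156×875 + 17.2×10⁻⁶×156×425 = 3.666 mm.
The walls prevent any net length change, so an axial force P (same in every segment) develops. Compatibility: P · Σ Lᵢ/(AᵢEᵢ) = δ_free.
Σ Lᵢ/(AᵢEᵢ) = 875/(500×113×10³) + 425/(1750×115×10³) = 1.76×10⁻⁵ mm/N.
Hence P = δ_free / Σ(L/AE) = 3.666/1.76×10⁻⁵ = 208.3 kN (compressive).
σ_{copper} = P / A = 208300 / 1750 = 119 MPa.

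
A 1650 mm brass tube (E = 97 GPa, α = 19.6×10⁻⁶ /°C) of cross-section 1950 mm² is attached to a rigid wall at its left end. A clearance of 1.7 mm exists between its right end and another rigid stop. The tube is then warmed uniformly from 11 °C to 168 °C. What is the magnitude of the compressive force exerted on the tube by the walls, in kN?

P ≈ 387 kN

Unrestrained expansion: δ_free = αΔT L = 19.6×10⁻⁶ × 157 × 1650 = 5.077 mm.
After closing the 1.7 mm clearance, 5.077 − 1.7 = 3.377 mm of expansion remains to be suppressed by the wall.
That suppressed elongation corresponds to σ = E·Δ/L = 97×10³ × 3.377/1650 = 198.5 MPa.
P = σA = 198.5 × 1950 = 387.2 kN.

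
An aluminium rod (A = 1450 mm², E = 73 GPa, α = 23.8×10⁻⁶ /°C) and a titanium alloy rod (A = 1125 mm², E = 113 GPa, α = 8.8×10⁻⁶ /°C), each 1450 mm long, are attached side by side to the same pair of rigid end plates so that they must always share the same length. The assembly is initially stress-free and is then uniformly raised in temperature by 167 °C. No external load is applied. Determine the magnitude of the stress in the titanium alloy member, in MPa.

σ ≈ 129 MPa (tensile)

Both members must finish at the same length. With the larger α, the aluminium tends to over-expand; the plates restrain it, putting the aluminium in compression and the titanium alloy in tension. With no external load the two internal forces are equal and opposite, magnitude P.
Compatibility of the two members (thermal + elastic change equal): (α₁ − α₂)ΔT = P·[1/(A₁E₁) + 1/(A₂E₂)].
|α₁ − α₂|·ΔT = 15×10⁻⁶ × 167 = 0.002505.
1/(A₁E₁) + 1/(A₂E₂) = 1/(1450×73×10³) + 1/(1125×113×10³) = 1.731×10⁻⁸ N⁻¹.
So P = 0.002505 / 1.731×10⁻⁸ = 144.7 kN.
σ_{titanium alloy} = P/A₂ = 144700/1125 = 128.6 MPa, tensile.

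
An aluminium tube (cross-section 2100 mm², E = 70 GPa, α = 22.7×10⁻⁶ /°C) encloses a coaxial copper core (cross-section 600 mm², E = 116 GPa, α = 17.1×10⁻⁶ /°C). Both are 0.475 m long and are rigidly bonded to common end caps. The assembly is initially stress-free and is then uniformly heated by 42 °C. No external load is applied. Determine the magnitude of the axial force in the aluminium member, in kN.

P ≈ 11.1 kN (compressive in the aluminium)

Both members must finish at the same length. With the larger α, the aluminium tends to over-expand; the plates restrain it, putting the aluminium in compression and the copper in tension. With no external load the two internal forces are equal and opposite, magnitude P.
Equating the net (thermal + elastic) strains gives |α₁ − α₂|·ΔT = P·[1/(A₁E₁) + 1/(A₂E₂)].
|α₁ − α₂|·ΔT = 5.6×10⁻⁶ × 42 = 0.0002352.
1/(A₁E₁) + 1/(A₂E₂) = 1/(2100×70×10³) + 1/(600×116×10³) = 2.117×10⁻⁸ N⁻¹.
So P = 0.0002352 / 2.117×10⁻⁸ = 11.11 kN.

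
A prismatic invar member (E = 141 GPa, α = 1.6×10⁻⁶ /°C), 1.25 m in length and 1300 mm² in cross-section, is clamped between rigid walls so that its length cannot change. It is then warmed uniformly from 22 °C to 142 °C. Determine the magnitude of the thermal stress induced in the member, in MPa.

σ ≈ 27.1 MPa (compressive)

Because both ends are immovable the net strain is zero, and the suppressed thermal strain is αΔT = 1.6×10⁻⁶ × 120 = 192×10⁻⁶.
σ = EαΔT = 141×10³ × 1.6×10⁻⁶ × 120 = 27.07 MPa (compressive; the member is trying to expand).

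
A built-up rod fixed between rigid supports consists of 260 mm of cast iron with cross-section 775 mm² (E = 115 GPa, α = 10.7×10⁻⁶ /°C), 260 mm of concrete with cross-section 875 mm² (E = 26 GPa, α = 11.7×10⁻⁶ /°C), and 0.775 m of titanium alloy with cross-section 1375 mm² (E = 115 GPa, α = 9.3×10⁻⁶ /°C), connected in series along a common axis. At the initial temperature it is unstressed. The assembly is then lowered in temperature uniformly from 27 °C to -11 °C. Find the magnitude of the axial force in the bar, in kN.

If the supports were absent, the total length change would be Σ αᵢΔT Lᵢ = 10.7×10⁻⁶×38×260 + 11.7×10⁻⁶×38×260 + 9.3×10⁻⁶×38×775 = 0.4952 mm.
The walls prevent any net length change, so an axial force P (same in every segment) develops. Compatibility: P · Σ Lᵢ/(AᵢEᵢ) = δ_free.
Σ Lᵢ/(AᵢEᵢ) = 260/(775×115×10³) + 260/(875×26×10³) + 775/(1375×115×10³) = 1.925×10⁻⁵ mm/N.
Hence P = δ_free / Σ(L/AE) = 0.4952/1.925×10⁻⁵ = 25.73 kN (tensile).

P ≈ 25.7 kN (tensile)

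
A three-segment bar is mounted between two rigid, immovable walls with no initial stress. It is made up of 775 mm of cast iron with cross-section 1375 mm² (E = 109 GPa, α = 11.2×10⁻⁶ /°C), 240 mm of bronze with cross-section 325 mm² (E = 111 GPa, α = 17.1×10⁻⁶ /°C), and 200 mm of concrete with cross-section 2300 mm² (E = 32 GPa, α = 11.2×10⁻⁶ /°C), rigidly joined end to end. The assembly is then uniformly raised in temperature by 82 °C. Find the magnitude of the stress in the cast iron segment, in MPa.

With the walls removed the bar would change length by δ_free = Σ αᵢΔT Lᵢ = 11.2×10⁻⁶×82×775 + 17.1×10⁻⁶×82×240 + 11.2×10⁻⁶×82×200 = 1.232 mm.
The rigid supports impose zero overall length change; the single axial force P common to all segments must satisfy P Σ Lᵢ/(AᵢEᵢ) = δ_free.
The series flexibility is Σ Lᵢ/(AᵢEᵢ) = 775/(1375×109×10³) + 240/(325×111×10³) + 200/(2300×32×10³) = 1.454×10⁻⁵ mm/N.
Hence P = δ_free / Σ(L/AE) = 1.232/1.454×10⁻⁵ = 84.72 kN (compressive).
σ_{cast iron} = P / A = 84720 / 1375 = 61.62 MPa.

σ ≈ 61.6 MPa (compressive)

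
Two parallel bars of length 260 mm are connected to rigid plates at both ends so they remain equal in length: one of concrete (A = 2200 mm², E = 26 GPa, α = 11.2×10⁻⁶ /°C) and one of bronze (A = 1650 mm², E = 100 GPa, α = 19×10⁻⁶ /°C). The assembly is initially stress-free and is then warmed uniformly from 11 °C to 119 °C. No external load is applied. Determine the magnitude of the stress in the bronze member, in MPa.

Equilibrium of a rigid end plate with no external load gives equal and opposite internal forces ±P in the two members. Since α_{bronze} > α_{concrete}, heating drives the bronze into compression and the concrete into tension.
Equating the net (thermal + elastic) strains gives |α₁ − α₂|·ΔT = P·[1/(A₁E₁) + 1/(A₂E₂)].
|α₁ − α₂|·ΔT = 7.8×10⁻⁶ × 108 = 0.0008424.
1/(A₁E₁) + 1/(A₂E₂) = 1/(2200×26×10³) + 1/(1650×100×10³) = 2.354×10⁻⁸ N⁻¹.
So P = 0.0008424 / 2.354×10⁻⁸ = 35.78 kN.
σ_{bronze} = P/A₂ = 35780/1650 = 21.69 MPa, compressive.

σ ≈ 21.7 MPa (compressive)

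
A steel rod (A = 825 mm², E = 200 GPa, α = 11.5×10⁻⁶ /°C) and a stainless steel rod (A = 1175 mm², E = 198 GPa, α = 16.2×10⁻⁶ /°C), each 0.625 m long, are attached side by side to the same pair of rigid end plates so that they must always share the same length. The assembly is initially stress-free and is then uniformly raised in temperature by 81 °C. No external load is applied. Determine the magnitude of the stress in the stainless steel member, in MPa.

σ ≈ 31.3 MPa (compressive)

Both members must finish at the same length. With the larger α, the stainless steel tends to over-expand; the plates restrain it, putting the stainless steel in compression and the steel in tension. With no external load the two internal forces are equal and opposite, magnitude P.
Equating the net (thermal + elastic) strains gives |α₁ − α₂|·ΔT = P·[1/(A₁E₁) + 1/(A₂E₂)].
|α₁ − α₂|·ΔT = 4.7×10⁻⁶ × 81 = 0.0003807.
1/(A₁E₁) + 1/(A₂E₂) = 1/(825×200×10³) + 1/(1175×198×10³) = 1.036×10⁻⁸ N⁻¹.
So P = 0.0003807 / 1.036×10⁻⁸ = 36.75 kN.
σ_{stainless steel} = P/A₂ = 36750/1175 = 31.28 MPa, compressive.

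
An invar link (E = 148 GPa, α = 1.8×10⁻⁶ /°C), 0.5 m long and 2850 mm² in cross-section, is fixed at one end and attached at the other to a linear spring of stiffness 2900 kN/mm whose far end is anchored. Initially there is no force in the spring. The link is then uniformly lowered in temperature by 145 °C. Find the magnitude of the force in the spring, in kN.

P ≈ 85.3 kN

If the spring were absent the link would shorten by αΔT L = 1.8×10⁻⁶ × 145 × 500 = 0.1305 mm.
With a force P in the spring, the elastic change of the link is PL/(AE) and that of the spring is P/k; compatibility requires their sum to equal δ_free.
P [ L/(AE) + 1/k ] = δ_free → P [ 500/(2850×148×10³) + 1/(2900×10³) ] = 0.1305.
P = 0.1305 / 1.53×10⁻⁶ = 85280 N.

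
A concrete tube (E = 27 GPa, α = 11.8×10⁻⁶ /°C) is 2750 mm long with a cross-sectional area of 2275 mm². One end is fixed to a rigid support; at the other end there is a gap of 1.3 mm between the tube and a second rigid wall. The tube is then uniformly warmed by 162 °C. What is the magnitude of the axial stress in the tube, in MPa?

σ ≈ 38.8 MPa (compressive)

If the wall were absent the tube would grow by αΔT L = 11.8×10⁻⁶ × 162 × 2750 = 5.257 mm.
The gap closes (δ_free > 1.3 mm) and the wall then resists a further 5.257 − 1.3 = 3.957 mm of expansion.
That suppressed elongation corresponds to σ = E·Δ/L = 27×10³ × 3.957/2750 = 38.85 MPa.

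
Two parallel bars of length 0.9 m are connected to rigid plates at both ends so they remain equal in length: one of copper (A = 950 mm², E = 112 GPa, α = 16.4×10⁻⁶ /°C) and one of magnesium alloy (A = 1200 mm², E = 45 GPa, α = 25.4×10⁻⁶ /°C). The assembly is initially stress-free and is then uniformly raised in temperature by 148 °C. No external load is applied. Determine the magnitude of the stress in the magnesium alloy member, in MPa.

The magnesium alloy has the larger α, so on heating it would change length more than the copper if both were free. The rigid plates force a common final length, so the magnesium alloy is put into compression and the copper into tension, with equal and opposite forces P (no external load).
Equating the net (thermal + elastic) strains gives |α₁ − α₂|·ΔT = P·[1/(A₁E₁) + 1/(A₂E₂)].
|α₁ − α₂|·ΔT = 9×10⁻⁶ × 148 = 0.001332.
1/(A₁E₁) + 1/(A₂E₂) = 1/(950×112×10³) + 1/(1200×45×10³) = 2.792×10⁻⁸ N⁻¹.
So P = 0.001332 / 2.792×10⁻⁸ = 47.71 kN.
σ_{magnesium alloy} = P/A₂ = 47710/1200 = 39.76 MPa, compressive.

σ ≈ 39.8 MPa (compressive)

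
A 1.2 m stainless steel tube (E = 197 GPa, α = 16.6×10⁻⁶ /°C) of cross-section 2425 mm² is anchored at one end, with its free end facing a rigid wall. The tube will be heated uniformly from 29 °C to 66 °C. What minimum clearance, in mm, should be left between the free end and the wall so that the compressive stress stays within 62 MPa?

g ≈ 0.359 mm

With no wall the tube would lengthen by αΔT L = 16.6×10⁻⁶ × 37 × 1200 = 0.737 mm.
At the allowable stress the elastic shortening the wall may impose is σL/E = 62 × 1200 / (197×10³) = 0.3777 mm.
So the gap has to take up the difference, g_min = δ_free − σL/E = 0.737 − 0.3777 = 0.3594 mm.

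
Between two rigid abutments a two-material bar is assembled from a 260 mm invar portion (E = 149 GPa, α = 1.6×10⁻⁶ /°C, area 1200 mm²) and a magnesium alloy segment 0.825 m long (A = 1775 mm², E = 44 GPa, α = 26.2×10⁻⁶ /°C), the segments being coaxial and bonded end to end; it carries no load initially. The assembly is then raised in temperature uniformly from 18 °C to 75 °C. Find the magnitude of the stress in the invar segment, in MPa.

With the walls removed the bar would change length by δ_free = Σ αᵢΔT Lᵢ = 1.6×10⁻⁶×57×260 + 26.2×10⁻⁶×57×825 = 1.256 mm.
The walls prevent any net length change, so an axial force P (same in every segment) develops. Compatibility: P · Σ Lᵢ/(AᵢEᵢ) = δ_free.
Σ Lᵢ/(AᵢEᵢ) = 260/(1200×149×10³) + 825/(1775×44×10³) = 1.202×10⁻⁵ mm/N.
Hence P = δ_free / Σ(L/AE) = 1.256/1.202×10⁻⁵ = 104.5 kN (compressive).
σ_{invar} = P / A = 104500 / 1200 = 87.08 MPa.

σ ≈ 87.1 MPa (compressive)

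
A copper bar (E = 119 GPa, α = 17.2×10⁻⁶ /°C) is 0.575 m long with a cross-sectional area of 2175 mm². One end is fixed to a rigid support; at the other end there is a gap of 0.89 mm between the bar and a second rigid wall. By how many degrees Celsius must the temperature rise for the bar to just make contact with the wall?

Contact occurs when the free expansion equals the gap: αΔT L = 0.89 mm.
ΔT = 0.89 / (17.2×10⁻⁶ × 575) = 89.99 °C.

ΔT ≈ 90 °C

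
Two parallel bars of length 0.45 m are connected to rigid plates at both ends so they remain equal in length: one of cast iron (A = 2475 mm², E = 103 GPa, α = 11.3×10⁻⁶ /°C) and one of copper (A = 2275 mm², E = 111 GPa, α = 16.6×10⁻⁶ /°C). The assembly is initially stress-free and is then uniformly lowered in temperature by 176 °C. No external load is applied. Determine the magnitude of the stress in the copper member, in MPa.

Equilibrium of a rigid end plate with no external load gives equal and opposite internal forces ±P in the two members. Since α_{copper} > α_{cast iron}, cooling drives the copper into tension and the cast iron into compression.
Compatibility of the two members (thermal + elastic change equal): (α₁ − α₂)ΔT = P·[1/(A₁E₁) + 1/(A₂E₂)].
|α₁ − α₂|·ΔT = 5.3×10⁻⁶ × 176 = 0.0009328.
1/(A₁E₁) + 1/(A₂E₂) = 1/(2475×103×10³) + 1/(2275×111×10³) = 7.883×10⁻⁹ N⁻¹.
P = 0.0009328 / 7.883×10⁻⁹ = 118300 N = 118.3 kN.
σ_{copper} = P/A₂ = 118300/2275 = 52.02 MPa, tensile.

σ ≈ 52 MPa (tensile)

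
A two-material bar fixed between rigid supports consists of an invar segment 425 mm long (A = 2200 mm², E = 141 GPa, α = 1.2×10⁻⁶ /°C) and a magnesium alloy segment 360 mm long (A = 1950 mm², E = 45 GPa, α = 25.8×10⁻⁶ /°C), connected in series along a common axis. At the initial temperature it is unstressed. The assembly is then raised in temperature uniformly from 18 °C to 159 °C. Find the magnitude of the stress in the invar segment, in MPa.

Free thermal expansion of the whole bar: Σ αᵢΔT Lᵢ = 1.2×10⁻⁶×141×425 + 25.8×10⁻⁶×141×360 = 1.382 mm.
Since the ends are fixed, an axial force P builds up, equal in every segment, with P · Σ Lᵢ/(AᵢEᵢ) = δ_free.
The series flexibility is Σ Lᵢ/(AᵢEᵢ) = 425/(2200×141×10³) + 360/(1950×45×10³) = 5.473×10⁻⁶ mm/N.
Hence P = δ_free / Σ(L/AE) = 1.382/5.473×10⁻⁶ = 252.4 kN (compressive).
σ_{invar} = P / A = 252400 / 2200 = 114.7 MPa.

σ ≈ 115 MPa (compressive)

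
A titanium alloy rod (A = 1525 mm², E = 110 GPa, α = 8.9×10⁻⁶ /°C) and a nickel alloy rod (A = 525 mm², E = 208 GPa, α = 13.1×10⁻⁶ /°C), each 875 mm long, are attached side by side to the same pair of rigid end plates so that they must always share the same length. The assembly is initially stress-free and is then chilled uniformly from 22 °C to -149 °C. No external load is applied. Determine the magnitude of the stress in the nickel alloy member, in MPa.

σ ≈ 90.5 MPa (tensile)

Equilibrium of a rigid end plate with no external load gives equal and opposite internal forces ±P in the two members. Since α_{nickel alloy} > α_{titanium alloy}, cooling drives the nickel alloy into tension and the titanium alloy into compression.
Compatibility of the two members (thermal + elastic change equal): (α₁ − α₂)ΔT = P·[1/(A₁E₁) + 1/(A₂E₂)].
|α₁ − α₂|·ΔT = 4.2×10⁻⁶ × 171 = 0.0007182.
1/(A₁E₁) + 1/(A₂E₂) = 1/(1525×110×10³) + 1/(525×208×10³) = 1.512×10⁻⁸ N⁻¹.
So P = 0.0007182 / 1.512×10⁻⁸ = 47.5 kN.
σ_{nickel alloy} = P/A₂ = 47500/525 = 90.48 MPa, tensile.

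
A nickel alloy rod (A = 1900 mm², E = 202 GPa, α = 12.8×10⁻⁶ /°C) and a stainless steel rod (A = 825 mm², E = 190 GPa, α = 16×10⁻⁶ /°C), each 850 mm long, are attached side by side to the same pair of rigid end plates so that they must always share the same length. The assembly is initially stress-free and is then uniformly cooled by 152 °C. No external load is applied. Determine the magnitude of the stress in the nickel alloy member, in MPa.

σ ≈ 28.5 MPa (compressive)

The stainless steel has the larger α, so on cooling it would change length more than the nickel alloy if both were free. The rigid plates force a common final length, so the stainless steel is put into tension and the nickel alloy into compression, with equal and opposite forces P (no external load).
Compatibility of the two members (thermal + elastic change equal): (α₁ − α₂)ΔT = P·[1/(A₁E₁) + 1/(A₂E₂)].
|α₁ − α₂|·ΔT = 3.2×10⁻⁶ × 152 = 0.0004864.
1/(A₁E₁) + 1/(A₂E₂) = 1/(1900×202×10³) + 1/(825×190×10³) = 8.985×10⁻⁹ N⁻¹.
P = 0.0004864 / 8.985×10⁻⁹ = 54130 N = 54.13 kN.
σ_{nickel alloy} = P/A₁ = 54130/1900 = 28.49 MPa, compressive.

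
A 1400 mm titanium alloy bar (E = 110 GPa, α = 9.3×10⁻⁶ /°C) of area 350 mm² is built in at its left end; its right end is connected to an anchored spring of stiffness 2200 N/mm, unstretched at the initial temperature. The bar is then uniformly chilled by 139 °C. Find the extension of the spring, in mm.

Free thermal contraction: δ_free = αΔT L = 9.3×10⁻⁶ × 139 × 1400 = 1.81 mm.
Let P be the tensile force in the spring. The bar extends elastically by PL/(AE) and the spring stretches by P/k; together these equal δ_free.
So P = δ_free / [L/(AE) + 1/k] = 1.81 / [ 1400/(350×110×10³) + 1/(2200) ].
P = 1.81 / 0.0004909 = 3687 N.
Spring extension = P/k = 3687/(2200) = 1.676 mm.

δ ≈ 1.68 mm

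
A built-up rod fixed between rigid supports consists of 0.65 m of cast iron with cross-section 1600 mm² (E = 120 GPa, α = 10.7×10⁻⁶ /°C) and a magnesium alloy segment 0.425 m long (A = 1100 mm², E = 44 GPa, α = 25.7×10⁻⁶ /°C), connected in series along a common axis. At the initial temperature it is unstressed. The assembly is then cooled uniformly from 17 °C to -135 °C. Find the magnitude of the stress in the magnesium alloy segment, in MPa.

With the walls removed the bar would change length by δ_free = Σ αᵢΔT Lᵢ = 10.7×10⁻⁶×152×650 + 25.7×10⁻⁶×152×425 = 2.717 mm.
The walls prevent any net length change, so an axial force P (same in every segment) develops. Compatibility: P · Σ Lᵢ/(AᵢEᵢ) = δ_free.
Σ Lᵢ/(AᵢEᵢ) = 650/(1600×120×10³) + 425/(1100×44×10³) = 1.217×10⁻⁵ mm/N.
P = 2.717 / 1.217×10⁻⁵ = 223400 N = 223.4 kN, tensile.
σ_{magnesium alloy} = P / A = 223400 / 1100 = 203 MPa.

σ ≈ 203 MPa (tensile)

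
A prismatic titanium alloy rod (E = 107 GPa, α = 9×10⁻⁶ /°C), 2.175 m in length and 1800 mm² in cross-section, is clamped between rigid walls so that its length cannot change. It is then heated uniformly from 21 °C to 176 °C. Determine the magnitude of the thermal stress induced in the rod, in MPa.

σ ≈ 149 MPa (compressive)

With length fixed, the mechanical strain must cancel the thermal strain αΔT = 9×10⁻⁶ × 155 = 1395×10⁻⁶.
The stress required to suppress this strain is σ = Eε = 107×10³ × 1395×10⁻⁶ = 149.3 MPa, compressive since the rod is trying to expand.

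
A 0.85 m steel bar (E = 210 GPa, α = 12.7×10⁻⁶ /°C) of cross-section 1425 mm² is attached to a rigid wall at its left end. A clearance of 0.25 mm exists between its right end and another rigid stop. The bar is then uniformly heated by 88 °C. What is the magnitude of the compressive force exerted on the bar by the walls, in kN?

P ≈ 246 kN

Unrestrained expansion: δ_free = αΔT L = 12.7×10⁻⁶ × 88 × 850 = 0.95 mm.
This exceeds the 0.25 mm gap, so the wall pushes back. The portion of expansion that must be recovered elastically is δ_free − gap = 0.95 − 0.25 = 0.7 mm.
Compatibility: PL/(AE) = 0.7 mm, so σ = P/A = E × (0.7/850) = 172.9 MPa.
P = σA = 172.9 × 1425 = 246.4 kN.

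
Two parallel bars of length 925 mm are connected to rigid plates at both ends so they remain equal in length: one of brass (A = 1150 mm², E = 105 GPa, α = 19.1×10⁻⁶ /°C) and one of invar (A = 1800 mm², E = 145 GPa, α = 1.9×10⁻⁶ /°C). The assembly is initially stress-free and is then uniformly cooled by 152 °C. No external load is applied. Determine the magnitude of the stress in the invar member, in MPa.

Both members must finish at the same length. With the larger α, the brass tends to over-contract; the plates restrain it, putting the brass in tension and the invar in compression. With no external load the two internal forces are equal and opposite, magnitude P.
Setting the final lengths equal and cancelling L: (α₁ − α₂)ΔT = P/(A₁E₁) + P/(A₂E₂).
|α₁ − α₂|·ΔT = 17.2×10⁻⁶ × 152 = 0.002614.
1/(A₁E₁) + 1/(A₂E₂) = 1/(1150×105×10³) + 1/(1800×145×10³) = 1.211×10⁻⁸ N⁻¹.
P = 0.002614 / 1.211×10⁻⁸ = 215800 N = 215.8 kN.
σ_{invar} = P/A₂ = 215800/1800 = 119.9 MPa, compressive.

σ ≈ 120 MPa (compressive)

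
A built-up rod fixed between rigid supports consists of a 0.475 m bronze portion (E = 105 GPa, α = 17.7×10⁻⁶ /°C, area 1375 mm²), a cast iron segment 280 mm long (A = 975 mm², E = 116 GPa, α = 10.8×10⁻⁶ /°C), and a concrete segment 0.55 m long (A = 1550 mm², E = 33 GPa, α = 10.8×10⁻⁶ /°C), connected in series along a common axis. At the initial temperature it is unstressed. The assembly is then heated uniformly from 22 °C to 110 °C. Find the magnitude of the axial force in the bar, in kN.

Free thermal expansion of the whole bar: Σ αᵢΔT Lᵢ = 17.7×10⁻⁶×88×475 + 10.8×10⁻⁶×88×280 + 10.8×10⁻⁶×88×550 = 1.529 mm.
The walls prevent any net length change, so an axial force P (same in every segment) develops. Compatibility: P · Σ Lᵢ/(AᵢEᵢ) = δ_free.
Σ Lᵢ/(AᵢEᵢ) = 475/(1375×105×10³) + 280/(975×116×10³) + 550/(1550×33×10³) = 1.652×10⁻⁵ mm/N.
P = 1.529 / 1.652×10⁻⁵ = 92540 N = 92.54 kN, compressive.

P ≈ 92.5 kN (compressive)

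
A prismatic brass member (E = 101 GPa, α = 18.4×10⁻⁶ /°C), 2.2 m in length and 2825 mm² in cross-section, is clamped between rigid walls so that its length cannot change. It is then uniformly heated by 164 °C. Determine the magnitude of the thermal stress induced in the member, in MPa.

σ ≈ 305 MPa (compressive)

The supports are rigid, so the total axial strain is zero. The restrained thermal strain is ε = αΔT = 18.4×10⁻⁶ × 164 = 3017.6×10⁻⁶.
σ = EαΔT = 101×10³ × 18.4×10⁻⁶ × 164 = 304.8 MPa (compressive; the member is trying to expand).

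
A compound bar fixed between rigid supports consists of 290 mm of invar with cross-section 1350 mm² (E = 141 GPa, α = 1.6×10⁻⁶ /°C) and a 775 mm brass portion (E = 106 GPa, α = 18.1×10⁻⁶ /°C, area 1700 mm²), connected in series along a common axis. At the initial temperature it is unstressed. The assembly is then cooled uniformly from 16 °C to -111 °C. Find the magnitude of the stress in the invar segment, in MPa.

σ ≈ 234 MPa (tensile)

Free thermal contraction of the whole bar: Σ αᵢΔT Lᵢ = 1.6×10⁻⁶×127×290 + 18.1×10⁻⁶×127×775 = 1.84 mm.
The walls prevent any net length change, so an axial force P (same in every segment) develops. Compatibility: P · Σ Lᵢ/(AᵢEᵢ) = δ_free.
The series flexibility is Σ Lᵢ/(AᵢEᵢ) = 290/(1350×141×10³) + 775/(1700×106×10³) = 5.824×10⁻⁶ mm/N.
So P = 1.84 / 5.824×10⁻⁶ = 316 kN, tensile.
σ_{invar} = P / A = 316000 / 1350 = 234.1 MPa.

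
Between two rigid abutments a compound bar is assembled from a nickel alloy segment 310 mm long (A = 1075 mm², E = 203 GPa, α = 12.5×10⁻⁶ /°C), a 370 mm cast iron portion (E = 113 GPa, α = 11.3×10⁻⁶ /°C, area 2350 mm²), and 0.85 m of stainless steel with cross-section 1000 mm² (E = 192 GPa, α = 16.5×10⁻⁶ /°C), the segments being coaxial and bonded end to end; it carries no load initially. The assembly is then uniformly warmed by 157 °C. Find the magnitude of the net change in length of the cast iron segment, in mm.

Free thermal expansion of the whole bar: Σ αᵢΔT Lᵢ = 12.5×10⁻⁶×157×310 + 11.3×10⁻⁶×157×370 + 16.5×10⁻⁶×157×850 = 3.467 mm.
The rigid supports impose zero overall length change; the single axial force P common to all segments must satisfy P Σ Lᵢ/(AᵢEᵢ) = δ_free.
Σ Lᵢ/(AᵢEᵢ) = 310/(1075×203×10³) + 370/(2350×113×10³) + 850/(1000×192×10³) = 7.241×10⁻⁶ mm/N.
P = 3.467 / 7.241×10⁻⁶ = 478800 N = 478.8 kN, compressive.
For the cast iron segment, free thermal change = 11.3×10⁻⁶×157×370 = 0.6564 mm and elastic change from P = 478800×370/(2350×113×10³) = 0.6671 mm; these oppose, so the net change is 0.0107 mm (segment shortens).

|ΔL| ≈ 0.0107 mm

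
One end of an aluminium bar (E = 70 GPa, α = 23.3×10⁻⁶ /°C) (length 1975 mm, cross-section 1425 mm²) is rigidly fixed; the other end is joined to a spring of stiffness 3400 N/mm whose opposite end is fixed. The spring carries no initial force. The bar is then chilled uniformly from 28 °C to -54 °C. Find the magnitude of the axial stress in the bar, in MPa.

σ ≈ 8.44 MPa (tensile)

If the spring were absent the bar would shorten by αΔT L = 23.3×10⁻⁶ × 82 × 1975 = 3.773 mm.
Let P be the tensile force in the spring. The bar extends elastically by PL/(AE) and the spring stretches by P/k; together these equal δ_free.
So P = δ_free / [L/(AE) + 1/k] = 3.773 / [ 1975/(1425×70×10³) + 1/(3400) ].
P = 3.773 / 0.0003139 = 12020 N.
σ = P/A = 12020/1425 = 8.435 MPa.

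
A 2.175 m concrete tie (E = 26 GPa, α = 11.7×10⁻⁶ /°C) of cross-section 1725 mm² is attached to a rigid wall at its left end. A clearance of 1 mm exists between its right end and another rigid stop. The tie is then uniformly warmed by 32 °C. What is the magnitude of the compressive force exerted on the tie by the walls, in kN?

P ≈ 0 kN

Unrestrained expansion: δ_free = αΔT L = 11.7×10⁻⁶ × 32 × 2175 = 0.8143 mm.
Since δ_free = 0.814 mm is less than the 1 mm gap, the tie never touches the wall. No axial force develops.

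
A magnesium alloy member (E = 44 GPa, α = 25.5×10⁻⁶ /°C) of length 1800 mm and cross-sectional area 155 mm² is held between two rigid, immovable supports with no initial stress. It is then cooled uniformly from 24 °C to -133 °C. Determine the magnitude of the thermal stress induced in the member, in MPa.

σ ≈ 176 MPa (tensile)

The supports are rigid, so the total axial strain is zero. The restrained thermal strain is ε = αΔT = 25.5×10⁻⁶ × 157 = 4003.5×10⁻⁶.
The stress required to suppress this strain is σ = Eε = 44×10³ × 4003.5×10⁻⁶ = 176.2 MPa, tensile since the member is trying to contract.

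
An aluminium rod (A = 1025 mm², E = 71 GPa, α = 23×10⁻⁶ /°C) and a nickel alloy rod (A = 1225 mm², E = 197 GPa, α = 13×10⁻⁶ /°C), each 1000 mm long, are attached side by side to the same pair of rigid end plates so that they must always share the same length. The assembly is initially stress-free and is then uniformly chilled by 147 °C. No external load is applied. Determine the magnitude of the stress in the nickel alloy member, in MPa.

σ ≈ 67.1 MPa (compressive)

The aluminium has the larger α, so on cooling it would change length more than the nickel alloy if both were free. The rigid plates force a common final length, so the aluminium is put into tension and the nickel alloy into compression, with equal and opposite forces P (no external load).
Compatibility of the two members (thermal + elastic change equal): (α₁ − α₂)ΔT = P·[1/(A₁E₁) + 1/(A₂E₂)].
|α₁ − α₂|·ΔT = 10×10⁻⁶ × 147 = 0.00147.
1/(A₁E₁) + 1/(A₂E₂) = 1/(1025×71×10³) + 1/(1225×197×10³) = 1.788×10⁻⁸ N⁻¹.
P = 0.00147 / 1.788×10⁻⁸ = 82190 N = 82.19 kN.
σ_{nickel alloy} = P/A₂ = 82190/1225 = 67.1 MPa, compressive.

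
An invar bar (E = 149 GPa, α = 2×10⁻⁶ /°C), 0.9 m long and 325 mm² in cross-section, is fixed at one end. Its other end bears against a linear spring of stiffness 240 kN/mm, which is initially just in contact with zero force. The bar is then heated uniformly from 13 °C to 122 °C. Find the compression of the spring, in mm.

δ ≈ 0.0359 mm

Free thermal expansion: δ_free = αΔT L = 2×10⁻⁶ × 109 × 900 = 0.1962 mm.
Let P be the compressive force at the spring. The bar shortens elastically by PL/(AE) and the spring compresses by P/k; together these equal δ_free.
P [ L/(AE) + 1/k ] = δ_free → P [ 900/(325×149×10³) + 1/(240×10³) ] = 0.1962.
P = 0.1962 / 2.275×10⁻⁵ = 8623 N.
Spring compression = P/k = 8623/(240×10³) = 0.03593 mm.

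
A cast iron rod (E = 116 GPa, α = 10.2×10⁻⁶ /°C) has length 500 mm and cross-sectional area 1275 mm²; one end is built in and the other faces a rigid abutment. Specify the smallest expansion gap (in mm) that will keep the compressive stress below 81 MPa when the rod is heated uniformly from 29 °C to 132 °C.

g ≈ 0.176 mm

With no wall the rod would lengthen by αΔT L = 10.2×10⁻⁶ × 103 × 500 = 0.5253 mm.
At the allowable stress the elastic shortening the wall may impose is σL/E = 81 × 500 / (116×10³) = 0.3491 mm.
So the gap has to take up the difference, g_min = δ_free − σL/E = 0.5253 − 0.3491 = 0.1762 mm.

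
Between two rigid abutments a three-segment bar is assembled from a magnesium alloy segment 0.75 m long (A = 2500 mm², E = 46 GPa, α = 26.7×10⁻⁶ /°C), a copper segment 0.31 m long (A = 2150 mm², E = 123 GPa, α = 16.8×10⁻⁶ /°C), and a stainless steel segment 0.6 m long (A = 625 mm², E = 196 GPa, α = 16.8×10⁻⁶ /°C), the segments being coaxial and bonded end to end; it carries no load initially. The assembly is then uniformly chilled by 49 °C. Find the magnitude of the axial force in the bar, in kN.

If the supports were absent, the total length change would be Σ αᵢΔT Lᵢ = 26.7×10⁻⁶×49×750 + 16.8×10⁻⁶×49×310 + 16.8×10⁻⁶×49×600 = 1.73 mm.
Since the ends are fixed, an axial force P builds up, equal in every segment, with P · Σ Lᵢ/(AᵢEᵢ) = δ_free.
The series flexibility is Σ Lᵢ/(AᵢEᵢ) = 750/(2500×46×10³) + 310/(2150×123×10³) + 600/(625×196×10³) = 1.259×10⁻⁵ mm/N.
P = 1.73 / 1.259×10⁻⁵ = 137400 N = 137.4 kN, tensile.

P ≈ 137 kN (tensile)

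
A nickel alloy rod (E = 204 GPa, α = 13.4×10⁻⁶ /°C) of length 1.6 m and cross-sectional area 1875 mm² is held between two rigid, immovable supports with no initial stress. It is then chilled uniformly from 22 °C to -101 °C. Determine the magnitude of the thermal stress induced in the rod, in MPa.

σ ≈ 336 MPa (tensile)

With length fixed, the mechanical strain must cancel the thermal strain αΔT = 13.4×10⁻⁶ × 123 = 1648.2×10⁻⁶.
σ = EαΔT = 204×10³ × 13.4×10⁻⁶ × 123 = 336.2 MPa (tensile; the rod is trying to contract).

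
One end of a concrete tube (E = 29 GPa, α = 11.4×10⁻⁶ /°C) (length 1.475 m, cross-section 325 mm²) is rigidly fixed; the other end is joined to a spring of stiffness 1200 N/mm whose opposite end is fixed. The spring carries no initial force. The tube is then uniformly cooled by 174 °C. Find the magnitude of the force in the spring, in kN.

The unrestrained thermal change is αΔT L = 11.4×10⁻⁶ × 174 × 1475 = 2.926 mm.
With a force P in the spring, the elastic change of the tube is PL/(AE) and that of the spring is P/k; compatibility requires their sum to equal δ_free.
So P = δ_free / [L/(AE) + 1/k] = 2.926 / [ 1475/(325×29×10³) + 1/(1200) ].
P = 2.926 / 0.0009898 = 2956 N.

P ≈ 2.96 kN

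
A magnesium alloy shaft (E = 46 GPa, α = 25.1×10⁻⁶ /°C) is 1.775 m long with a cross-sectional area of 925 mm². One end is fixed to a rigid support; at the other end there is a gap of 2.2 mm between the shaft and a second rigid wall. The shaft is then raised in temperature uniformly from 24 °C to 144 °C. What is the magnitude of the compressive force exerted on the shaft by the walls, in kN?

P ≈ 75.4 kN

Free thermal elongation = αΔT L = 25.1×10⁻⁶ × 120 × 1775 = 5.346 mm.
This exceeds the 2.2 mm gap, so the wall pushes back. The portion of expansion that must be recovered elastically is δ_free − gap = 5.346 − 2.2 = 3.146 mm.
That suppressed elongation corresponds to σ = E·Δ/L = 46×10³ × 3.146/1775 = 81.54 MPa.
Force on the wall = σA = 81.54 × 925 mm² = 75.42 kN.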